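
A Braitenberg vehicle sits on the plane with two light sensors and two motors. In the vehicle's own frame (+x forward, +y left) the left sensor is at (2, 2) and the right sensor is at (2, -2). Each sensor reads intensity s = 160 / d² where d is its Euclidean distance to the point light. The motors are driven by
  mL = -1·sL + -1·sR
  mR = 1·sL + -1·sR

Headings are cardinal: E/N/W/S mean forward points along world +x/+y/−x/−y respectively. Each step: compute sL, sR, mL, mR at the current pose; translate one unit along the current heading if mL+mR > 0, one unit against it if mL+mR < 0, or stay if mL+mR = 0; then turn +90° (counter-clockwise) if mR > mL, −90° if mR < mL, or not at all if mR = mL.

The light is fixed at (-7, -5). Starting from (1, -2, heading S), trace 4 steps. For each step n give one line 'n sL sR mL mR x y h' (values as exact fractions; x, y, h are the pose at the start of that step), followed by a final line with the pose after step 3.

n=0: pose=(1,-2,S); sL=160/101, sR=160/37; mL=-22080/3737, mR=-10240/3737; mL+mR=-320/37 → advance -1; mR−mL=320/101 → turn +1·90°
n=1: pose=(1,-1,E); sL=20/17, sR=20/13; mL=-600/221, mR=-80/221; mL+mR=-40/13 → advance -1; mR−mL=40/17 → turn +1·90°
n=2: pose=(0,-1,N); sL=160/61, sR=160/117; mL=-28480/7137, mR=8960/7137; mL+mR=-320/117 → advance -1; mR−mL=320/61 → turn +1·90°
n=3: pose=(0,-2,W); sL=80/13, sR=16/5; mL=-608/65, mR=192/65; mL+mR=-32/5 → advance -1; mR−mL=160/13 → turn +1·90°

0 160/101 160/37 -22080/3737 -10240/3737 1 -2 S
1 20/17 20/13 -600/221 -80/221 1 -1 E
2 160/61 160/117 -28480/7137 8960/7137 0 -1 N
3 80/13 16/5 -608/65 192/65 0 -2 W
final 1 -2 S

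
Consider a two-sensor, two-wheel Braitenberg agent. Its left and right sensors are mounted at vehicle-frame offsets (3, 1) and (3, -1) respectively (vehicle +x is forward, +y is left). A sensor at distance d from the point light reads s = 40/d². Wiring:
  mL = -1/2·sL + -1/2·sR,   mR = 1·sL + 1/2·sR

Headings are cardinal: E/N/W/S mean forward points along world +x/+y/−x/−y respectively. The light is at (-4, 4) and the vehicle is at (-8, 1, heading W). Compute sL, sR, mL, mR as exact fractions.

8/13 40/53 -472/689 684/689

left sensor world pos  = (-11, 0); dL² = 65
right sensor world pos = (-11, 2); dR² = 53
sL = 40/65 = 8/13
sR = 40/53 = 40/53
mL = -1/2·sL + -1/2·sR = -472/689
mR = 1·sL + 1/2·sR = 684/689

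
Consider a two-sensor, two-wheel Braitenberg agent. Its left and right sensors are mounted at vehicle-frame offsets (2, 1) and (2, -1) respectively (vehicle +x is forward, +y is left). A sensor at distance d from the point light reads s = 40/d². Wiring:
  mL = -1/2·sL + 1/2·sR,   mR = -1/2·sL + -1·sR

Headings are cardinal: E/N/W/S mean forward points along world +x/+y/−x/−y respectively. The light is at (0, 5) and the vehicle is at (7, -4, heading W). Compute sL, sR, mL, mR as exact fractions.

left sensor world pos  = (5, -5); dL² = 125
right sensor world pos = (5, -3); dR² = 89
sL = 40/125 = 8/25
sR = 40/89 = 40/89
mL = -1/2·sL + 1/2·sR = 144/2225
mR = -1/2·sL + -1·sR = -1356/2225

8/25 40/89 144/2225 -1356/2225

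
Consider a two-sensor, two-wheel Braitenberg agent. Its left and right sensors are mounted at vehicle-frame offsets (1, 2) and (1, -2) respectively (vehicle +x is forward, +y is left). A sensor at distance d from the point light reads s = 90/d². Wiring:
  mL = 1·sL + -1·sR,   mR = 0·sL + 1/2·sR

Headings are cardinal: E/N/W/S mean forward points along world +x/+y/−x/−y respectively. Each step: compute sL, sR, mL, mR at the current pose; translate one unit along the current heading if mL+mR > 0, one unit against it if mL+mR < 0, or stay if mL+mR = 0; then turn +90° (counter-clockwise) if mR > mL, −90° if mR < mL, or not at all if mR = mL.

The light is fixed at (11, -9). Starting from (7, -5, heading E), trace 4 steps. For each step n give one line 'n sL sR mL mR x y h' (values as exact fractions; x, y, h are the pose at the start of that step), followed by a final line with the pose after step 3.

n=0: pose=(7,-5,E); sL=2, sR=90/13; mL=-64/13, mR=45/13; mL+mR=-19/13 → advance -1; mR−mL=109/13 → turn +1·90°
n=1: pose=(6,-5,N); sL=45/37, sR=45/17; mL=-900/629, mR=45/34; mL+mR=-135/1258 → advance -1; mR−mL=3465/1258 → turn +1·90°
n=2: pose=(6,-6,W); sL=90/37, sR=90/61; mL=2160/2257, mR=45/61; mL+mR=3825/2257 → advance +1; mR−mL=-495/2257 → turn -1·90°
n=3: pose=(5,-6,N); sL=9/8, sR=45/16; mL=-27/16, mR=45/32; mL+mR=-9/32 → advance -1; mR−mL=99/32 → turn +1·90°

0 2 90/13 -64/13 45/13 7 -5 E
1 45/37 45/17 -900/629 45/34 6 -5 N
2 90/37 90/61 2160/2257 45/61 6 -6 W
3 9/8 45/16 -27/16 45/32 5 -6 N
final 5 -7 W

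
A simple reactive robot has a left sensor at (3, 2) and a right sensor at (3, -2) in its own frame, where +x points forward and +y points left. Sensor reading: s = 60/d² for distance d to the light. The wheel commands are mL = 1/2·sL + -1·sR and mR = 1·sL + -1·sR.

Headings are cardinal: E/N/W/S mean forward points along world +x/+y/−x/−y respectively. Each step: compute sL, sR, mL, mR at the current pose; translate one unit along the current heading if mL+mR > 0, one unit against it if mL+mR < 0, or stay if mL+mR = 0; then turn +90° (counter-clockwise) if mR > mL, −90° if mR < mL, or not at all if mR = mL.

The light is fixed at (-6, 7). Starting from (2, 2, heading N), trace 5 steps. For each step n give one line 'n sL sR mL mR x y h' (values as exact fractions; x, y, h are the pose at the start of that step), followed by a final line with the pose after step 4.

n=0: pose=(2,2,N); sL=3/2, sR=15/26; mL=9/52, mR=12/13; mL+mR=57/52 → advance +1; mR−mL=3/4 → turn +1·90°
n=1: pose=(2,3,W); sL=60/61, sR=60/29; mL=-2790/1769, mR=-1920/1769; mL+mR=-4710/1769 → advance -1; mR−mL=30/61 → turn +1·90°
n=2: pose=(3,3,S); sL=6/17, sR=30/49; mL=-363/833, mR=-216/833; mL+mR=-579/833 → advance -1; mR−mL=3/17 → turn +1·90°
n=3: pose=(3,4,E); sL=12/29, sR=60/169; mL=-726/4901, mR=288/4901; mL+mR=-438/4901 → advance -1; mR−mL=6/29 → turn +1·90°
n=4: pose=(2,4,N); sL=5/3, sR=3/5; mL=7/30, mR=16/15; mL+mR=13/10 → advance +1; mR−mL=5/6 → turn +1·90°

0 3/2 15/26 9/52 12/13 2 2 N
1 60/61 60/29 -2790/1769 -1920/1769 2 3 W
2 6/17 30/49 -363/833 -216/833 3 3 S
3 12/29 60/169 -726/4901 288/4901 3 4 E
4 5/3 3/5 7/30 16/15 2 4 N
final 2 5 W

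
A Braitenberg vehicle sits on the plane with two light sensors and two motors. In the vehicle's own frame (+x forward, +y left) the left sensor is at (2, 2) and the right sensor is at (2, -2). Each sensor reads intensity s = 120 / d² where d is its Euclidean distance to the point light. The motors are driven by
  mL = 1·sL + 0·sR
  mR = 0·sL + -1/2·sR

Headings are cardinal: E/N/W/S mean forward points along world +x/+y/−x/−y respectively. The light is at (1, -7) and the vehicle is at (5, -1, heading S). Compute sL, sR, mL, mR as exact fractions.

30/13 6 30/13 -3

left sensor world pos  = (7, -3); dL² = 52
right sensor world pos = (3, -3); dR² = 20
sL = 120/52 = 30/13
sR = 120/20 = 6
mL = 1·sL + 0·sR = 30/13
mR = 0·sL + -1/2·sR = -3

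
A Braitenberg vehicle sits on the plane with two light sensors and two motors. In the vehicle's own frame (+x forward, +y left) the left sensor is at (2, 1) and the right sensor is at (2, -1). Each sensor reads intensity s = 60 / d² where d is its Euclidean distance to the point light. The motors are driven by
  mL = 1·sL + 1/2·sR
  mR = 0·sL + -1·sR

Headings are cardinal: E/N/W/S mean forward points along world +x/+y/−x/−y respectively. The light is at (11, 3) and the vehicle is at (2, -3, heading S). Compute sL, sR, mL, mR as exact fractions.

15/32 15/41 855/1312 -15/41

left sensor world pos  = (3, -5); dL² = 128
right sensor world pos = (1, -5); dR² = 164
sL = 60/128 = 15/32
sR = 60/164 = 15/41
mL = 1·sL + 1/2·sR = 855/1312
mR = 0·sL + -1·sR = -15/41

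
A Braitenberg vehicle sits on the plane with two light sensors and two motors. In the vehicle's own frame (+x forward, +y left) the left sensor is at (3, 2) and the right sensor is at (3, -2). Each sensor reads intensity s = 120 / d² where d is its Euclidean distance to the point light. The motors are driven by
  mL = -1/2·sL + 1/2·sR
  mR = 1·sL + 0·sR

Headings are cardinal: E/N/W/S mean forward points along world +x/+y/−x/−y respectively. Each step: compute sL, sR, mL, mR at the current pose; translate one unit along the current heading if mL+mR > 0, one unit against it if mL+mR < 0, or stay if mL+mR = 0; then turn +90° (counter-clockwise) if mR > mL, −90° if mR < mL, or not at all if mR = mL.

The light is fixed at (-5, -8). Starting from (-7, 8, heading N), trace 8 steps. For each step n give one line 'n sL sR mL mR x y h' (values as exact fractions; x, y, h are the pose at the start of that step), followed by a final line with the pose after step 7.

n=0: pose=(-7,8,N); sL=120/377, sR=120/361; mL=960/136097, mR=120/377; mL+mR=44280/136097 → advance +1; mR−mL=42360/136097 → turn +1·90°
n=1: pose=(-7,9,W); sL=12/25, sR=60/193; mL=-408/4825, mR=12/25; mL+mR=1908/4825 → advance +1; mR−mL=2724/4825 → turn +1·90°
n=2: pose=(-8,9,S); sL=120/197, sR=120/221; mL=-1440/43537, mR=120/197; mL+mR=25080/43537 → advance +1; mR−mL=27960/43537 → turn +1·90°
n=3: pose=(-8,8,E); sL=10/27, sR=30/49; mL=160/1323, mR=10/27; mL+mR=650/1323 → advance +1; mR−mL=110/441 → turn +1·90°
n=4: pose=(-7,8,N); sL=120/377, sR=120/361; mL=960/136097, mR=120/377; mL+mR=44280/136097 → advance +1; mR−mL=42360/136097 → turn +1·90°
n=5: pose=(-7,9,W); sL=12/25, sR=60/193; mL=-408/4825, mR=12/25; mL+mR=1908/4825 → advance +1; mR−mL=2724/4825 → turn +1·90°
n=6: pose=(-8,9,S); sL=120/197, sR=120/221; mL=-1440/43537, mR=120/197; mL+mR=25080/43537 → advance +1; mR−mL=27960/43537 → turn +1·90°
n=7: pose=(-8,8,E); sL=10/27, sR=30/49; mL=160/1323, mR=10/27; mL+mR=650/1323 → advance +1; mR−mL=110/441 → turn +1·90°

0 120/377 120/361 960/136097 120/377 -7 8 N
1 12/25 60/193 -408/4825 12/25 -7 9 W
2 120/197 120/221 -1440/43537 120/197 -8 9 S
3 10/27 30/49 160/1323 10/27 -8 8 E
4 120/377 120/361 960/136097 120/377 -7 8 N
5 12/25 60/193 -408/4825 12/25 -7 9 W
6 120/197 120/221 -1440/43537 120/197 -8 9 S
7 10/27 30/49 160/1323 10/27 -8 8 E
final -7 8 N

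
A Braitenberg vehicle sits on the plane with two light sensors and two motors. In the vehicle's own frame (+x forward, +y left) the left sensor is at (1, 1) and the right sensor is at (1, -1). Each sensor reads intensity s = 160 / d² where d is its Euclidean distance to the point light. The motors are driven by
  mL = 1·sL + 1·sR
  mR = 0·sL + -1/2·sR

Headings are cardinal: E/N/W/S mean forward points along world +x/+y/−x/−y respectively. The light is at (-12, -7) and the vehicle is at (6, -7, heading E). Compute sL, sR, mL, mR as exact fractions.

80/181 80/181 160/181 -40/181

left sensor world pos  = (7, -6); dL² = 362
right sensor world pos = (7, -8); dR² = 362
sL = 160/362 = 80/181
sR = 160/362 = 80/181
mL = 1·sL + 1·sR = 160/181
mR = 0·sL + -1/2·sR = -40/181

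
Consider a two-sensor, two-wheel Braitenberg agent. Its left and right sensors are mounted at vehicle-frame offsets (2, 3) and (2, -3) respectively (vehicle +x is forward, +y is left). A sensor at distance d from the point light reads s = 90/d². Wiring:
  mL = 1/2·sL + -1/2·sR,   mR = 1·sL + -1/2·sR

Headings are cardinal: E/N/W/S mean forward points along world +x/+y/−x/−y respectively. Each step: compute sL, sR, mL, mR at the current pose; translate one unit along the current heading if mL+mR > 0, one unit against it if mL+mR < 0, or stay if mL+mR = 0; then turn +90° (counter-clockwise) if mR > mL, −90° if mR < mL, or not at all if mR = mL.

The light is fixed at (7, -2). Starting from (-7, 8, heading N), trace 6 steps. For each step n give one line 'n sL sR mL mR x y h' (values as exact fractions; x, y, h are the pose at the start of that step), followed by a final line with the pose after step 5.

0 90/433 18/53 -1512/22949 873/22949 -7 8 N
1 45/146 9/40 243/5840 1143/5840 -7 7 W
2 90/193 90/373 8100/71989 24885/71989 -8 7 S
3 9/29 45/97 -216/2813 441/5626 -8 6 E
4 90/389 90/221 -7560/85969 2385/85969 -7 6 N
5 45/136 45/178 945/24208 2475/12104 -7 5 W
final -8 5 S

n=0: pose=(-7,8,N); sL=90/433, sR=18/53; mL=-1512/22949, mR=873/22949; mL+mR=-639/22949 → advance -1; mR−mL=45/433 → turn +1·90°
n=1: pose=(-7,7,W); sL=45/146, sR=9/40; mL=243/5840, mR=1143/5840; mL+mR=693/2920 → advance +1; mR−mL=45/292 → turn +1·90°
n=2: pose=(-8,7,S); sL=90/193, sR=90/373; mL=8100/71989, mR=24885/71989; mL+mR=32985/71989 → advance +1; mR−mL=45/193 → turn +1·90°
n=3: pose=(-8,6,E); sL=9/29, sR=45/97; mL=-216/2813, mR=441/5626; mL+mR=9/5626 → advance +1; mR−mL=9/58 → turn +1·90°
n=4: pose=(-7,6,N); sL=90/389, sR=90/221; mL=-7560/85969, mR=2385/85969; mL+mR=-5175/85969 → advance -1; mR−mL=45/389 → turn +1·90°
n=5: pose=(-7,5,W); sL=45/136, sR=45/178; mL=945/24208, mR=2475/12104; mL+mR=5895/24208 → advance +1; mR−mL=45/272 → turn +1·90°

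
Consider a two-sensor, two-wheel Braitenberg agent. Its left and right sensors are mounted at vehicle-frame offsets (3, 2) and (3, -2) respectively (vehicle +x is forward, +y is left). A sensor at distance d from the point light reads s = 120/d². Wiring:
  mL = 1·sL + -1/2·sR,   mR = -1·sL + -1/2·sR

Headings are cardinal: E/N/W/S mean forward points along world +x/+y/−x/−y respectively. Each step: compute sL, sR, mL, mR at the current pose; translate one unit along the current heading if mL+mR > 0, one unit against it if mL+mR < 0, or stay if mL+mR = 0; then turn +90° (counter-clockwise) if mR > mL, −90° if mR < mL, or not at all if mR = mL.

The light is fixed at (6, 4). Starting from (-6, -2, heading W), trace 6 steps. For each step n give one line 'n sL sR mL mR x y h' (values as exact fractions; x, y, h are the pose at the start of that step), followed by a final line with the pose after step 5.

0 120/289 120/241 11580/69649 -46260/69649 -6 -2 W
1 60/89 4/3 2/267 -358/267 -5 -2 N
2 120/89 24/29 2412/2581 -4548/2581 -5 -3 E
3 3/5 15/37 147/370 -297/370 -6 -3 S
4 120/289 120/241 11580/69649 -46260/69649 -6 -2 W
5 60/89 4/3 2/267 -358/267 -5 -2 N
final -5 -3 E

n=0: pose=(-6,-2,W); sL=120/289, sR=120/241; mL=11580/69649, mR=-46260/69649; mL+mR=-120/241 → advance -1; mR−mL=-240/289 → turn -1·90°
n=1: pose=(-5,-2,N); sL=60/89, sR=4/3; mL=2/267, mR=-358/267; mL+mR=-4/3 → advance -1; mR−mL=-120/89 → turn -1·90°
n=2: pose=(-5,-3,E); sL=120/89, sR=24/29; mL=2412/2581, mR=-4548/2581; mL+mR=-24/29 → advance -1; mR−mL=-240/89 → turn -1·90°
n=3: pose=(-6,-3,S); sL=3/5, sR=15/37; mL=147/370, mR=-297/370; mL+mR=-15/37 → advance -1; mR−mL=-6/5 → turn -1·90°
n=4: pose=(-6,-2,W); sL=120/289, sR=120/241; mL=11580/69649, mR=-46260/69649; mL+mR=-120/241 → advance -1; mR−mL=-240/289 → turn -1·90°
n=5: pose=(-5,-2,N); sL=60/89, sR=4/3; mL=2/267, mR=-358/267; mL+mR=-4/3 → advance -1; mR−mL=-120/89 → turn -1·90°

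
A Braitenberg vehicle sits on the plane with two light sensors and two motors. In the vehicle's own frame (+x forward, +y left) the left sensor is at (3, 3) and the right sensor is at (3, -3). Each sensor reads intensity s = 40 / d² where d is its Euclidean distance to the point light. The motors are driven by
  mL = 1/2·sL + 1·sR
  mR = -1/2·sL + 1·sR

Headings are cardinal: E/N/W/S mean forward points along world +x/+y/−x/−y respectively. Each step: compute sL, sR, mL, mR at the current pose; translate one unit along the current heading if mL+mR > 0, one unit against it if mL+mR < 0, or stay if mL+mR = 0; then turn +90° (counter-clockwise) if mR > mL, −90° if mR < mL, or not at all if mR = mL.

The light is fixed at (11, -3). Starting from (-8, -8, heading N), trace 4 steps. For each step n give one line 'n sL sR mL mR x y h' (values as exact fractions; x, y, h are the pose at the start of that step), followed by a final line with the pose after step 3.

0 5/61 2/13 309/1586 179/1586 -8 -8 N
1 40/257 8/61 3276/15677 836/15677 -8 -7 E
2 20/137 4/49 1038/6713 58/6713 -7 -7 S
3 8/101 8/89 1164/8989 452/8989 -7 -8 W
final -8 -8 N

n=0: pose=(-8,-8,N); sL=5/61, sR=2/13; mL=309/1586, mR=179/1586; mL+mR=4/13 → advance +1; mR−mL=-5/61 → turn -1·90°
n=1: pose=(-8,-7,E); sL=40/257, sR=8/61; mL=3276/15677, mR=836/15677; mL+mR=16/61 → advance +1; mR−mL=-40/257 → turn -1·90°
n=2: pose=(-7,-7,S); sL=20/137, sR=4/49; mL=1038/6713, mR=58/6713; mL+mR=8/49 → advance +1; mR−mL=-20/137 → turn -1·90°
n=3: pose=(-7,-8,W); sL=8/101, sR=8/89; mL=1164/8989, mR=452/8989; mL+mR=16/89 → advance +1; mR−mL=-8/101 → turn -1·90°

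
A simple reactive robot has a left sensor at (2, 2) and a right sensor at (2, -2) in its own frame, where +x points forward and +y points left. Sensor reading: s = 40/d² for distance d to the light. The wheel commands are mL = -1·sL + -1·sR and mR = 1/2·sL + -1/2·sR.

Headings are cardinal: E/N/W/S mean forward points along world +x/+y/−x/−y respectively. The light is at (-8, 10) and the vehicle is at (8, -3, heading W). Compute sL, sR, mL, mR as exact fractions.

left sensor world pos  = (6, -5); dL² = 421
right sensor world pos = (6, -1); dR² = 317
sL = 40/421 = 40/421
sR = 40/317 = 40/317
mL = -1·sL + -1·sR = -29520/133457
mR = 1/2·sL + -1/2·sR = -2080/133457

40/421 40/317 -29520/133457 -2080/133457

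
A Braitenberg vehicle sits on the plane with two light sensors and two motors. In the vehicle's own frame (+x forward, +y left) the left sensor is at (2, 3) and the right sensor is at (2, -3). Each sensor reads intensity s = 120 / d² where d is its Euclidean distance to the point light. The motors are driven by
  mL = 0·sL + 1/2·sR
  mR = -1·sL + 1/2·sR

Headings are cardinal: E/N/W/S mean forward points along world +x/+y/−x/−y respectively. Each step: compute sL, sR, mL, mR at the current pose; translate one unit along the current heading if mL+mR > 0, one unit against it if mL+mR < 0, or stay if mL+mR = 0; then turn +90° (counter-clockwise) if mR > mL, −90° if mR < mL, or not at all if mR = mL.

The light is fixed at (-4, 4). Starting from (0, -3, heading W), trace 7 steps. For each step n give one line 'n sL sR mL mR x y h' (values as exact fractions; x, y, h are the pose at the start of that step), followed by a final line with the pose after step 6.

0 15/13 6 3 24/13 0 -3 W
1 24/5 120/61 60/61 -1164/305 -1 -3 N
2 12/5 60/73 30/73 -726/365 -1 -4 E
3 24/25 120/101 60/101 -924/2525 -2 -4 S
4 5/6 10/3 5/3 5/6 -2 -5 W
5 120/53 24/13 12/13 -924/689 -3 -5 N
6 60/29 60/89 30/89 -4470/2581 -3 -6 E
final -4 -6 S

n=0: pose=(0,-3,W); sL=15/13, sR=6; mL=3, mR=24/13; mL+mR=63/13 → advance +1; mR−mL=-15/13 → turn -1·90°
n=1: pose=(-1,-3,N); sL=24/5, sR=120/61; mL=60/61, mR=-1164/305; mL+mR=-864/305 → advance -1; mR−mL=-24/5 → turn -1·90°
n=2: pose=(-1,-4,E); sL=12/5, sR=60/73; mL=30/73, mR=-726/365; mL+mR=-576/365 → advance -1; mR−mL=-12/5 → turn -1·90°
n=3: pose=(-2,-4,S); sL=24/25, sR=120/101; mL=60/101, mR=-924/2525; mL+mR=576/2525 → advance +1; mR−mL=-24/25 → turn -1·90°
n=4: pose=(-2,-5,W); sL=5/6, sR=10/3; mL=5/3, mR=5/6; mL+mR=5/2 → advance +1; mR−mL=-5/6 → turn -1·90°
n=5: pose=(-3,-5,N); sL=120/53, sR=24/13; mL=12/13, mR=-924/689; mL+mR=-288/689 → advance -1; mR−mL=-120/53 → turn -1·90°
n=6: pose=(-3,-6,E); sL=60/29, sR=60/89; mL=30/89, mR=-4470/2581; mL+mR=-3600/2581 → advance -1; mR−mL=-60/29 → turn -1·90°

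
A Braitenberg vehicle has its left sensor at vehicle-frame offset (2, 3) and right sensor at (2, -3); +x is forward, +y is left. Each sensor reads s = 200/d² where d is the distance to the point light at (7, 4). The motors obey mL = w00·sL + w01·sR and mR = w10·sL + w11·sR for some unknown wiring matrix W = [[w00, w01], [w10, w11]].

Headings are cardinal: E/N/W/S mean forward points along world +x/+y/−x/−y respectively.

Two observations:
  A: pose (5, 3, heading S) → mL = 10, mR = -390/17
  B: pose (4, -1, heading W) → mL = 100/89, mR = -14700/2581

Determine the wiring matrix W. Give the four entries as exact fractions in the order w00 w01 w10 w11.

1/2 0 -1 -1/2

obs A: pose=(5,3,S) → sL=20, sR=100/17, mL=10, mR=-390/17
obs B: pose=(4,-1,W) → sL=200/89, sR=200/29, mL=100/89, mR=-14700/2581
sensor matrix S = [[20, 100/17], [200/89, 200/29]]; det S = 5472000/43877
solve [mL_A; mL_B] = S·[w00; w01] and [mR_A; mR_B] = S·[w10; w11]:
  w00 = 1/2, w01 = 0, w10 = -1, w11 = -1/2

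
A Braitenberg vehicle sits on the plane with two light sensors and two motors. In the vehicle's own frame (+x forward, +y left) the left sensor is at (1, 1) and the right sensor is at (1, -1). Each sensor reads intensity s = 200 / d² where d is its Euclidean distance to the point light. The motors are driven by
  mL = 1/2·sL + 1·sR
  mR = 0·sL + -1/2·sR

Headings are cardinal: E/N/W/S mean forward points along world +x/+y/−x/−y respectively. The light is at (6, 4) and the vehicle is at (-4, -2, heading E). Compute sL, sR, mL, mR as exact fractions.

100/53 20/13 1710/689 -10/13

left sensor world pos  = (-3, -1); dL² = 106
right sensor world pos = (-3, -3); dR² = 130
sL = 200/106 = 100/53
sR = 200/130 = 20/13
mL = 1/2·sL + 1·sR = 1710/689
mR = 0·sL + -1/2·sR = -10/13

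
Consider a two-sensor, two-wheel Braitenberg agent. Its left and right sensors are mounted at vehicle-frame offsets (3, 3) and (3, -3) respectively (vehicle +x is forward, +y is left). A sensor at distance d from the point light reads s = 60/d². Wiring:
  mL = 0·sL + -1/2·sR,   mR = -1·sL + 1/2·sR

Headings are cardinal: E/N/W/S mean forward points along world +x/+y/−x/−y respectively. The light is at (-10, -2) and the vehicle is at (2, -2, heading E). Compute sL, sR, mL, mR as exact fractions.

left sensor world pos  = (5, 1); dL² = 234
right sensor world pos = (5, -5); dR² = 234
sL = 60/234 = 10/39
sR = 60/234 = 10/39
mL = 0·sL + -1/2·sR = -5/39
mR = -1·sL + 1/2·sR = -5/39

10/39 10/39 -5/39 -5/39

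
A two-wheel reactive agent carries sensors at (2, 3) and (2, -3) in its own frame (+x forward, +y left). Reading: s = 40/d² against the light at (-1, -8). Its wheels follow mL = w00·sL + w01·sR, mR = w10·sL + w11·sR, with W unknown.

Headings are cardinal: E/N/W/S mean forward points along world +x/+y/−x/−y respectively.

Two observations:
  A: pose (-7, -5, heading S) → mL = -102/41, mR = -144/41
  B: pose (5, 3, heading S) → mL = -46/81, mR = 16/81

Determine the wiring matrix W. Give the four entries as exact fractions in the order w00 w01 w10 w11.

obs A: pose=(-7,-5,S) → sL=4, sR=20/41, mL=-102/41, mR=-144/41
obs B: pose=(5,3,S) → sL=20/81, sR=4/9, mL=-46/81, mR=16/81
sensor matrix S = [[4, 20/41], [20/81, 4/9]]; det S = 5504/3321
solve [mL_A; mL_B] = S·[w00; w01] and [mR_A; mR_B] = S·[w10; w11]:
  w00 = -1/2, w01 = -1, w10 = -1, w11 = 1

-1/2 -1 -1 1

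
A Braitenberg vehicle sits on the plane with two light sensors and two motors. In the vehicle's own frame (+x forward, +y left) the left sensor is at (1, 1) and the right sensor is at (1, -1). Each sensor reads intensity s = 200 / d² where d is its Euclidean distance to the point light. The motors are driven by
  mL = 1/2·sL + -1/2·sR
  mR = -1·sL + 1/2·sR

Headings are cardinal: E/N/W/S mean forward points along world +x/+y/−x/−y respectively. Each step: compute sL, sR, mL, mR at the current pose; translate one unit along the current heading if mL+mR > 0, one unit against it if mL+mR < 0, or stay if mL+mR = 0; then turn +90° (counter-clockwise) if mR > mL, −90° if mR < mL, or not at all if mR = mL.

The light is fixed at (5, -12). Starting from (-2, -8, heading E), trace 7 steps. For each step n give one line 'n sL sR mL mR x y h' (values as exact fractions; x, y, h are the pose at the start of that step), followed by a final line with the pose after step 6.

n=0: pose=(-2,-8,E); sL=200/61, sR=40/9; mL=-320/549, mR=-580/549; mL+mR=-100/61 → advance -1; mR−mL=-260/549 → turn -1·90°
n=1: pose=(-3,-8,S); sL=100/29, sR=20/9; mL=160/261, mR=-610/261; mL+mR=-50/29 → advance -1; mR−mL=-770/261 → turn -1·90°
n=2: pose=(-3,-7,W); sL=200/97, sR=200/117; mL=2000/11349, mR=-13700/11349; mL+mR=-100/97 → advance -1; mR−mL=-15700/11349 → turn -1·90°
n=3: pose=(-2,-7,N); sL=2, sR=25/9; mL=-7/18, mR=-11/18; mL+mR=-1 → advance -1; mR−mL=-2/9 → turn -1·90°
n=4: pose=(-2,-8,E); sL=200/61, sR=40/9; mL=-320/549, mR=-580/549; mL+mR=-100/61 → advance -1; mR−mL=-260/549 → turn -1·90°
n=5: pose=(-3,-8,S); sL=100/29, sR=20/9; mL=160/261, mR=-610/261; mL+mR=-50/29 → advance -1; mR−mL=-770/261 → turn -1·90°
n=6: pose=(-3,-7,W); sL=200/97, sR=200/117; mL=2000/11349, mR=-13700/11349; mL+mR=-100/97 → advance -1; mR−mL=-15700/11349 → turn -1·90°

0 200/61 40/9 -320/549 -580/549 -2 -8 E
1 100/29 20/9 160/261 -610/261 -3 -8 S
2 200/97 200/117 2000/11349 -13700/11349 -3 -7 W
3 2 25/9 -7/18 -11/18 -2 -7 N
4 200/61 40/9 -320/549 -580/549 -2 -8 E
5 100/29 20/9 160/261 -610/261 -3 -8 S
6 200/97 200/117 2000/11349 -13700/11349 -3 -7 W
final -2 -7 N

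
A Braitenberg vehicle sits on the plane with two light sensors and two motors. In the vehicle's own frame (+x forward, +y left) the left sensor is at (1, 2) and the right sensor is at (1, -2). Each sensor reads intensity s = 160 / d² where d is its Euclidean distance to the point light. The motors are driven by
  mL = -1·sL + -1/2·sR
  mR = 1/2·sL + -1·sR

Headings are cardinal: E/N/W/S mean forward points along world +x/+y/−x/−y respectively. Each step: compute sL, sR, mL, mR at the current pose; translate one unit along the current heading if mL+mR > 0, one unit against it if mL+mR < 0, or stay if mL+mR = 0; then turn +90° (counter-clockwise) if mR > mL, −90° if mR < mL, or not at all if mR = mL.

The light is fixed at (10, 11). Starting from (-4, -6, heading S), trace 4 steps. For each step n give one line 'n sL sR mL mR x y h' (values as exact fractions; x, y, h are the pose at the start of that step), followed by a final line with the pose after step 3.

n=0: pose=(-4,-6,S); sL=40/117, sR=8/29; mL=-1628/3393, mR=-356/3393; mL+mR=-1984/3393 → advance -1; mR−mL=424/1131 → turn +1·90°
n=1: pose=(-4,-5,E); sL=32/73, sR=160/493; mL=-21616/35989, mR=-3792/35989; mL+mR=-25408/35989 → advance -1; mR−mL=17824/35989 → turn +1·90°
n=2: pose=(-5,-5,N); sL=80/257, sR=80/197; mL=-26040/50629, mR=-12680/50629; mL+mR=-38720/50629 → advance -1; mR−mL=13360/50629 → turn +1·90°
n=3: pose=(-5,-6,W); sL=160/617, sR=160/481; mL=-126320/296777, mR=-60240/296777; mL+mR=-186560/296777 → advance -1; mR−mL=66080/296777 → turn +1·90°

0 40/117 8/29 -1628/3393 -356/3393 -4 -6 S
1 32/73 160/493 -21616/35989 -3792/35989 -4 -5 E
2 80/257 80/197 -26040/50629 -12680/50629 -5 -5 N
3 160/617 160/481 -126320/296777 -60240/296777 -5 -6 W
final -4 -6 S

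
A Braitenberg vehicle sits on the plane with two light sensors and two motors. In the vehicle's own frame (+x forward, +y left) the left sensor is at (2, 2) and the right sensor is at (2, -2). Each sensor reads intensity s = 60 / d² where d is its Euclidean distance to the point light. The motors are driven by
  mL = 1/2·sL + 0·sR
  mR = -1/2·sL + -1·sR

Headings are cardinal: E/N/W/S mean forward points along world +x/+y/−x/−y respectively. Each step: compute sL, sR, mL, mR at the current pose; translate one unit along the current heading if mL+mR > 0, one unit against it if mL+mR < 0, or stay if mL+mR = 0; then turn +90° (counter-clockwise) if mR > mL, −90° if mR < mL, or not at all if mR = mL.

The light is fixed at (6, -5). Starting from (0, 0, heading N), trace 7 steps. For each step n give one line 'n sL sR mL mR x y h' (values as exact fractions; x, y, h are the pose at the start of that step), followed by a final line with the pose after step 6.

n=0: pose=(0,0,N); sL=60/113, sR=12/13; mL=30/113, mR=-1746/1469; mL+mR=-12/13 → advance -1; mR−mL=-2136/1469 → turn -1·90°
n=1: pose=(0,-1,E); sL=15/13, sR=3; mL=15/26, mR=-93/26; mL+mR=-3 → advance -1; mR−mL=-54/13 → turn -1·90°
n=2: pose=(-1,-1,S); sL=60/29, sR=12/17; mL=30/29, mR=-858/493; mL+mR=-12/17 → advance -1; mR−mL=-1368/493 → turn -1·90°
n=3: pose=(-1,0,W); sL=2/3, sR=6/13; mL=1/3, mR=-31/39; mL+mR=-6/13 → advance -1; mR−mL=-44/39 → turn -1·90°
n=4: pose=(0,0,N); sL=60/113, sR=12/13; mL=30/113, mR=-1746/1469; mL+mR=-12/13 → advance -1; mR−mL=-2136/1469 → turn -1·90°
n=5: pose=(0,-1,E); sL=15/13, sR=3; mL=15/26, mR=-93/26; mL+mR=-3 → advance -1; mR−mL=-54/13 → turn -1·90°
n=6: pose=(-1,-1,S); sL=60/29, sR=12/17; mL=30/29, mR=-858/493; mL+mR=-12/17 → advance -1; mR−mL=-1368/493 → turn -1·90°

0 60/113 12/13 30/113 -1746/1469 0 0 N
1 15/13 3 15/26 -93/26 0 -1 E
2 60/29 12/17 30/29 -858/493 -1 -1 S
3 2/3 6/13 1/3 -31/39 -1 0 W
4 60/113 12/13 30/113 -1746/1469 0 0 N
5 15/13 3 15/26 -93/26 0 -1 E
6 60/29 12/17 30/29 -858/493 -1 -1 S
final -1 0 W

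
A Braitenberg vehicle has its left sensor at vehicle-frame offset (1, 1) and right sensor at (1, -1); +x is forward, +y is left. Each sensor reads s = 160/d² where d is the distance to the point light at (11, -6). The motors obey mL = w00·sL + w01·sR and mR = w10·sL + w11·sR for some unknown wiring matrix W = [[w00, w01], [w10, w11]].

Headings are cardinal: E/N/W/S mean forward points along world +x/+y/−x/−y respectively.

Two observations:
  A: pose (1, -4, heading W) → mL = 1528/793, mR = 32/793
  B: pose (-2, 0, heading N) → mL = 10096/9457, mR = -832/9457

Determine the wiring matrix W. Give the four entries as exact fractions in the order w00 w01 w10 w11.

obs A: pose=(1,-4,W) → sL=80/61, sR=16/13, mL=1528/793, mR=32/793
obs B: pose=(-2,0,N) → sL=32/49, sR=160/193, mL=10096/9457, mR=-832/9457
sensor matrix S = [[80/61, 16/13], [32/49, 160/193]]; det S = 2125824/7499401
solve [mL_A; mL_B] = S·[w00; w01] and [mR_A; mR_B] = S·[w10; w11]:
  w00 = 1, w01 = 1/2, w10 = 1/2, w11 = -1/2

1 1/2 1/2 -1/2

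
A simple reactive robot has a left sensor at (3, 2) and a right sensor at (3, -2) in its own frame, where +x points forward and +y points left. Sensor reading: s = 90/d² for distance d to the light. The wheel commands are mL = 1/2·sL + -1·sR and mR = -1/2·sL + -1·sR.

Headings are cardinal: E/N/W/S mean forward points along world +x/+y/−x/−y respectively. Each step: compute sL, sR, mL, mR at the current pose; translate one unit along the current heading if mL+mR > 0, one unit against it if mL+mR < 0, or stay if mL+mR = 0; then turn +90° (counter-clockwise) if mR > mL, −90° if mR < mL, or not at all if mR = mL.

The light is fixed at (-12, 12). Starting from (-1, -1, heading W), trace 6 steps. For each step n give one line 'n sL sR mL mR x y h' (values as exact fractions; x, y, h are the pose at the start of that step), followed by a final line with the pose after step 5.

n=0: pose=(-1,-1,W); sL=90/289, sR=18/37; mL=-3537/10693, mR=-6867/10693; mL+mR=-36/37 → advance -1; mR−mL=-90/289 → turn -1·90°
n=1: pose=(0,-1,N); sL=9/20, sR=45/148; mL=-117/1480, mR=-783/1480; mL+mR=-45/74 → advance -1; mR−mL=-9/20 → turn -1·90°
n=2: pose=(0,-2,E); sL=10/41, sR=90/481; mL=-1285/19721, mR=-6095/19721; mL+mR=-180/481 → advance -1; mR−mL=-10/41 → turn -1·90°
n=3: pose=(-1,-2,S); sL=45/229, sR=9/37; mL=-2457/16946, mR=-5787/16946; mL+mR=-18/37 → advance -1; mR−mL=-45/229 → turn -1·90°
n=4: pose=(-1,-1,W); sL=90/289, sR=18/37; mL=-3537/10693, mR=-6867/10693; mL+mR=-36/37 → advance -1; mR−mL=-90/289 → turn -1·90°
n=5: pose=(0,-1,N); sL=9/20, sR=45/148; mL=-117/1480, mR=-783/1480; mL+mR=-45/74 → advance -1; mR−mL=-9/20 → turn -1·90°

0 90/289 18/37 -3537/10693 -6867/10693 -1 -1 W
1 9/20 45/148 -117/1480 -783/1480 0 -1 N
2 10/41 90/481 -1285/19721 -6095/19721 0 -2 E
3 45/229 9/37 -2457/16946 -5787/16946 -1 -2 S
4 90/289 18/37 -3537/10693 -6867/10693 -1 -1 W
5 9/20 45/148 -117/1480 -783/1480 0 -1 N
final 0 -2 E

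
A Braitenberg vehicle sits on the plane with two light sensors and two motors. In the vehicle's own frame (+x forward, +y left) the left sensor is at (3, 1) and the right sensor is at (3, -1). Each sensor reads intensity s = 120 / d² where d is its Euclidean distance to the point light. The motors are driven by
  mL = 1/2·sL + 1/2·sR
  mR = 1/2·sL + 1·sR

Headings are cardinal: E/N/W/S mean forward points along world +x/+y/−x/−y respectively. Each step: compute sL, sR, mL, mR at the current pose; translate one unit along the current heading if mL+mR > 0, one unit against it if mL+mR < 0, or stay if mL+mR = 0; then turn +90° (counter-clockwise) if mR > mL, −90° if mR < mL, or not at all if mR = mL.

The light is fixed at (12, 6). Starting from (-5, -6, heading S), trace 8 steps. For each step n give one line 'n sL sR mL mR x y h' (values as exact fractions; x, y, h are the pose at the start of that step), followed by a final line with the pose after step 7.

0 120/481 40/183 20600/88023 30220/88023 -5 -6 S
1 6/17 15/49 549/1666 402/833 -5 -7 E
2 120/389 24/65 8568/25285 13236/25285 -4 -7 N
3 12/53 60/241 3036/12773 4626/12773 -4 -6 W
4 120/481 40/183 20600/88023 30220/88023 -5 -6 S
5 6/17 15/49 549/1666 402/833 -5 -7 E
6 120/389 24/65 8568/25285 13236/25285 -4 -7 N
7 12/53 60/241 3036/12773 4626/12773 -4 -6 W
final -5 -6 S

n=0: pose=(-5,-6,S); sL=120/481, sR=40/183; mL=20600/88023, mR=30220/88023; mL+mR=16940/29341 → advance +1; mR−mL=20/183 → turn +1·90°
n=1: pose=(-5,-7,E); sL=6/17, sR=15/49; mL=549/1666, mR=402/833; mL+mR=1353/1666 → advance +1; mR−mL=15/98 → turn +1·90°
n=2: pose=(-4,-7,N); sL=120/389, sR=24/65; mL=8568/25285, mR=13236/25285; mL+mR=21804/25285 → advance +1; mR−mL=12/65 → turn +1·90°
n=3: pose=(-4,-6,W); sL=12/53, sR=60/241; mL=3036/12773, mR=4626/12773; mL+mR=7662/12773 → advance +1; mR−mL=30/241 → turn +1·90°
n=4: pose=(-5,-6,S); sL=120/481, sR=40/183; mL=20600/88023, mR=30220/88023; mL+mR=16940/29341 → advance +1; mR−mL=20/183 → turn +1·90°
n=5: pose=(-5,-7,E); sL=6/17, sR=15/49; mL=549/1666, mR=402/833; mL+mR=1353/1666 → advance +1; mR−mL=15/98 → turn +1·90°
n=6: pose=(-4,-7,N); sL=120/389, sR=24/65; mL=8568/25285, mR=13236/25285; mL+mR=21804/25285 → advance +1; mR−mL=12/65 → turn +1·90°
n=7: pose=(-4,-6,W); sL=12/53, sR=60/241; mL=3036/12773, mR=4626/12773; mL+mR=7662/12773 → advance +1; mR−mL=30/241 → turn +1·90°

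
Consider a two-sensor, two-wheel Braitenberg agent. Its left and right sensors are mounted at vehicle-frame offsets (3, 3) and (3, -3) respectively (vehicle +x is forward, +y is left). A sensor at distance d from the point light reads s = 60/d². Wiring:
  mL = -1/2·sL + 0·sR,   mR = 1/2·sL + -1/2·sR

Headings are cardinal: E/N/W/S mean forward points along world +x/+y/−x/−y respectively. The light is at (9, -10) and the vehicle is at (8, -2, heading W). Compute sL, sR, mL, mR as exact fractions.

60/41 60/137 -30/41 2880/5617

left sensor world pos  = (5, -5); dL² = 41
right sensor world pos = (5, 1); dR² = 137
sL = 60/41 = 60/41
sR = 60/137 = 60/137
mL = -1/2·sL + 0·sR = -30/41
mR = 1/2·sL + -1/2·sR = 2880/5617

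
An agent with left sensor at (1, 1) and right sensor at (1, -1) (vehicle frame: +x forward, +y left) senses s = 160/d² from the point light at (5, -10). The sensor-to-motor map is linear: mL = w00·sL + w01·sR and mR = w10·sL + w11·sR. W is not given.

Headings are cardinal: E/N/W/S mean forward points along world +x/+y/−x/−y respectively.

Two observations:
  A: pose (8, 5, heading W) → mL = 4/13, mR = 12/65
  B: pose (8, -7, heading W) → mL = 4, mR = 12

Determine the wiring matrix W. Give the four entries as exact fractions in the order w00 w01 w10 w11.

obs A: pose=(8,5,W) → sL=4/5, sR=8/13, mL=4/13, mR=12/65
obs B: pose=(8,-7,W) → sL=20, sR=8, mL=4, mR=12
sensor matrix S = [[4/5, 8/13], [20, 8]]; det S = -384/65
solve [mL_A; mL_B] = S·[w00; w01] and [mR_A; mR_B] = S·[w10; w11]:
  w00 = 0, w01 = 1/2, w10 = 1, w11 = -1

0 1/2 1 -1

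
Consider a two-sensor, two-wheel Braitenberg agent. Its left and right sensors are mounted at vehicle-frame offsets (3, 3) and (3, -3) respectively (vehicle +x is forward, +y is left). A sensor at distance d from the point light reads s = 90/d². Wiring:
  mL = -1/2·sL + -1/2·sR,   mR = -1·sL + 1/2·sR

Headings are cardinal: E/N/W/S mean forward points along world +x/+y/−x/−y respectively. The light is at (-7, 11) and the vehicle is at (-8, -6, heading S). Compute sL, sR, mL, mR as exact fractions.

45/202 45/208 -9225/42016 -4815/42016

left sensor world pos  = (-5, -9); dL² = 404
right sensor world pos = (-11, -9); dR² = 416
sL = 90/404 = 45/202
sR = 90/416 = 45/208
mL = -1/2·sL + -1/2·sR = -9225/42016
mR = -1·sL + 1/2·sR = -4815/42016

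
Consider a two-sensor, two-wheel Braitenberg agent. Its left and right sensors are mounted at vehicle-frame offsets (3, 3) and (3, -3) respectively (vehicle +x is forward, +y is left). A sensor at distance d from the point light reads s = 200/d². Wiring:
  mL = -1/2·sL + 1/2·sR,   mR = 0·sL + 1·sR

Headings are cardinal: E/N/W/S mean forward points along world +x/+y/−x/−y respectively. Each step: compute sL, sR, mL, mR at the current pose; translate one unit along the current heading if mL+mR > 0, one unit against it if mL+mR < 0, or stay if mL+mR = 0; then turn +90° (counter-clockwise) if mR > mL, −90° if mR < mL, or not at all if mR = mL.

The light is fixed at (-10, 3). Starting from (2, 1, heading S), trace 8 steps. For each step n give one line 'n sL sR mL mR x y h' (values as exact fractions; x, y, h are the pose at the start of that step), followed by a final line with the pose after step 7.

n=0: pose=(2,1,S); sL=4/5, sR=100/53; mL=144/265, mR=100/53; mL+mR=644/265 → advance +1; mR−mL=356/265 → turn +1·90°
n=1: pose=(2,0,E); sL=8/9, sR=200/261; mL=-16/261, mR=200/261; mL+mR=184/261 → advance +1; mR−mL=24/29 → turn +1·90°
n=2: pose=(3,0,N); sL=2, sR=25/32; mL=-39/64, mR=25/32; mL+mR=11/64 → advance +1; mR−mL=89/64 → turn +1·90°
n=3: pose=(3,1,W); sL=8/5, sR=200/101; mL=96/505, mR=200/101; mL+mR=1096/505 → advance +1; mR−mL=904/505 → turn +1·90°
n=4: pose=(2,1,S); sL=4/5, sR=100/53; mL=144/265, mR=100/53; mL+mR=644/265 → advance +1; mR−mL=356/265 → turn +1·90°
n=5: pose=(2,0,E); sL=8/9, sR=200/261; mL=-16/261, mR=200/261; mL+mR=184/261 → advance +1; mR−mL=24/29 → turn +1·90°
n=6: pose=(3,0,N); sL=2, sR=25/32; mL=-39/64, mR=25/32; mL+mR=11/64 → advance +1; mR−mL=89/64 → turn +1·90°
n=7: pose=(3,1,W); sL=8/5, sR=200/101; mL=96/505, mR=200/101; mL+mR=1096/505 → advance +1; mR−mL=904/505 → turn +1·90°

0 4/5 100/53 144/265 100/53 2 1 S
1 8/9 200/261 -16/261 200/261 2 0 E
2 2 25/32 -39/64 25/32 3 0 N
3 8/5 200/101 96/505 200/101 3 1 W
4 4/5 100/53 144/265 100/53 2 1 S
5 8/9 200/261 -16/261 200/261 2 0 E
6 2 25/32 -39/64 25/32 3 0 N
7 8/5 200/101 96/505 200/101 3 1 W
final 2 1 S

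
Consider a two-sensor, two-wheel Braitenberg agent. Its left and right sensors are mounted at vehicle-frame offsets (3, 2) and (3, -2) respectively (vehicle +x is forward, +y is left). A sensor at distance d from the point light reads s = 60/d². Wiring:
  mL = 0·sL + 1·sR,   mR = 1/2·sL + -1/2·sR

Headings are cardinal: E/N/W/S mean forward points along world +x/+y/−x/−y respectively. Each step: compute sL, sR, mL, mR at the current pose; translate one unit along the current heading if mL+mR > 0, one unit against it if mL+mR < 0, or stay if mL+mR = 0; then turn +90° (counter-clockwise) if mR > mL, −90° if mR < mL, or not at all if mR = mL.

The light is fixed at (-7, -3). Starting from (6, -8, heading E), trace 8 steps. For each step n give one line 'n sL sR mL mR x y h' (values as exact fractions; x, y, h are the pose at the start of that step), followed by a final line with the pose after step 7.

n=0: pose=(6,-8,E); sL=12/53, sR=12/61; mL=12/61, mR=48/3233; mL+mR=684/3233 → advance +1; mR−mL=-588/3233 → turn -1·90°
n=1: pose=(7,-8,S); sL=3/16, sR=15/52; mL=15/52, mR=-21/416; mL+mR=99/416 → advance +1; mR−mL=-141/416 → turn -1·90°
n=2: pose=(7,-9,W); sL=12/37, sR=60/137; mL=60/137, mR=-288/5069; mL+mR=1932/5069 → advance +1; mR−mL=-2508/5069 → turn -1·90°
n=3: pose=(6,-9,N); sL=6/13, sR=10/39; mL=10/39, mR=4/39; mL+mR=14/39 → advance +1; mR−mL=-2/13 → turn -1·90°
n=4: pose=(6,-8,E); sL=12/53, sR=12/61; mL=12/61, mR=48/3233; mL+mR=684/3233 → advance +1; mR−mL=-588/3233 → turn -1·90°
n=5: pose=(7,-8,S); sL=3/16, sR=15/52; mL=15/52, mR=-21/416; mL+mR=99/416 → advance +1; mR−mL=-141/416 → turn -1·90°
n=6: pose=(7,-9,W); sL=12/37, sR=60/137; mL=60/137, mR=-288/5069; mL+mR=1932/5069 → advance +1; mR−mL=-2508/5069 → turn -1·90°
n=7: pose=(6,-9,N); sL=6/13, sR=10/39; mL=10/39, mR=4/39; mL+mR=14/39 → advance +1; mR−mL=-2/13 → turn -1·90°

0 12/53 12/61 12/61 48/3233 6 -8 E
1 3/16 15/52 15/52 -21/416 7 -8 S
2 12/37 60/137 60/137 -288/5069 7 -9 W
3 6/13 10/39 10/39 4/39 6 -9 N
4 12/53 12/61 12/61 48/3233 6 -8 E
5 3/16 15/52 15/52 -21/416 7 -8 S
6 12/37 60/137 60/137 -288/5069 7 -9 W
7 6/13 10/39 10/39 4/39 6 -9 N
final 6 -8 E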